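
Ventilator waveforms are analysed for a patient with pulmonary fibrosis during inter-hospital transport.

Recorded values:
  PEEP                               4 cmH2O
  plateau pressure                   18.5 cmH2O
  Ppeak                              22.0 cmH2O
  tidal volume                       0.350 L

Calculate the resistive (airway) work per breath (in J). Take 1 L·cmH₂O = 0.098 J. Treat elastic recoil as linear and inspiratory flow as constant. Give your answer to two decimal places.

0.12

With constant inspiratory flow the resistive pressure is constant at PIP − Pplat = 22.0 − 18.5 = 3.5 cmH2O, so resistive work = 3.5 × 0.350 = 1.225 L·cmH2O.
× 0.098 J/(L·cmH2O) → 0.1201 J.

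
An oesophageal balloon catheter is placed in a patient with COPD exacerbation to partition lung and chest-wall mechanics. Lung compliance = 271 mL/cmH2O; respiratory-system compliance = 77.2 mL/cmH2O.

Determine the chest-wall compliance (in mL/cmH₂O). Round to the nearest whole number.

1/Ccw = 1/Crs − 1/CL.
1/Ccw = 1/77.2 − 1/271 = 0.009263.
Ccw = 107.96 mL/cmH2O.

108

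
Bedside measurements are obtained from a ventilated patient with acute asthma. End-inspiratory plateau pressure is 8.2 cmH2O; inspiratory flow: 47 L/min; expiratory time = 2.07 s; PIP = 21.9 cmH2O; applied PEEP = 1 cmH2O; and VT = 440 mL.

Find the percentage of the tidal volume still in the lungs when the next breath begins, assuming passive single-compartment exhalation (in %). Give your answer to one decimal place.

14.4

Flow: 47 L/min ÷ 60 = 0.7833 L/s.
R = (PIP − Pplat)/V̇ = (21.9 − 8.2) / 0.7833 = 13.7/0.7833 = 17.49 cmH2O·s/L.
C = Vt/(Pplat − PEEP) = 440.0 / (8.2 − 1) = 440.0/7.2 = 61.111 mL/cmH2O.
τ = R × C = 17.49 × 0.06111 L/cmH2O = 1.069 s.
Fraction remaining at end-expiration = e^(−Te/τ) = e^(−2.07/1.069) = 0.1442 → 14.42%.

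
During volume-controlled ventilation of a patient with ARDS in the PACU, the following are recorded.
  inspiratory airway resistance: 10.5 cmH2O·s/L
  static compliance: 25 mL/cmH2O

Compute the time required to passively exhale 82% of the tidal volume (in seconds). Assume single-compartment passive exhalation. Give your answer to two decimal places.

0.45

τ = R × C = 10.5 × 25 mL/cmH2O = 10.5 × 0.025 L/cmH2O = 0.2625 s.
Exhaled fraction f = 1 − e^(−t/τ) → t = −τ·ln(1 − f) = −0.2625·ln(0.18) = 0.4501 s.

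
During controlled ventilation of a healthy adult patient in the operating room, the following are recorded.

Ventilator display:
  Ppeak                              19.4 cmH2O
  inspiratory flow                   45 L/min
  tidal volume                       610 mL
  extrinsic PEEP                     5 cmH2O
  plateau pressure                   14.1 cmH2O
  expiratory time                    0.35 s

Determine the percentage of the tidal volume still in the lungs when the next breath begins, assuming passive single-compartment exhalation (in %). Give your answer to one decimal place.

47.8

Flow: 45 L/min ÷ 60 = 0.75 L/s.
R = (PIP − Pplat)/V̇ = (19.4 − 14.1) / 0.75 = 5.3/0.75 = 7.067 cmH2O·s/L.
C = Vt/(Pplat − PEEP) = 610.0 / (14.1 − 5) = 610.0/9.1 = 67.033 mL/cmH2O.
τ = R × C = 7.067 × 0.06703 L/cmH2O = 0.4737 s.
Fraction remaining at end-expiration = e^(−Te/τ) = e^(−0.35/0.4737) = 0.4777 → 47.77%.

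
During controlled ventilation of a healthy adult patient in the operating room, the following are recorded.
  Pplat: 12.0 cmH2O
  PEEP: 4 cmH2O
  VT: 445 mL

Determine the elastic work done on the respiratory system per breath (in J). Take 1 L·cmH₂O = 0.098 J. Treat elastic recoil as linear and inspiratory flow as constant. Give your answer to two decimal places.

0.17

Elastic work ≈ ½ × (Pplat − PEEP) × Vt = 0.5 × (12.0 − 4) × 0.445 L = 0.5 × 8.0 × 0.445 = 1.78 L·cmH2O.
× 0.098 J/(L·cmH2O) → 0.1744 J.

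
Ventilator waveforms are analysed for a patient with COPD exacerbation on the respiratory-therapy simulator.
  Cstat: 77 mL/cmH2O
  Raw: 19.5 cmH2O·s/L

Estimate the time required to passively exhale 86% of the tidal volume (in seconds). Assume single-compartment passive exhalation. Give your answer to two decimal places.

2.95

τ = R × C = 19.5 × 77 mL/cmH2O = 19.5 × 0.077 L/cmH2O = 1.502 s.
Exhaled fraction f = 1 − e^(−t/τ) → t = −τ·ln(1 − f) = −1.502·ln(0.14) = 2.953 s.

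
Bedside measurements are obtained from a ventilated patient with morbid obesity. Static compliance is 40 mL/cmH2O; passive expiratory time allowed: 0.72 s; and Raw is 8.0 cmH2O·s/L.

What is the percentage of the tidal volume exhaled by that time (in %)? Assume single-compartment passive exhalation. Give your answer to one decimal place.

89.5

τ = R × C = 8.0 × 40 mL/cmH2O = 8.0 × 0.040 L/cmH2O = 0.32 s.
Passive exhalation: V(t)/V₀ = e^(−t/τ) = e^(−0.72/0.32) = 0.1054.
Fraction exhaled = 1 − 0.1054 = 0.8946 → 89.46%.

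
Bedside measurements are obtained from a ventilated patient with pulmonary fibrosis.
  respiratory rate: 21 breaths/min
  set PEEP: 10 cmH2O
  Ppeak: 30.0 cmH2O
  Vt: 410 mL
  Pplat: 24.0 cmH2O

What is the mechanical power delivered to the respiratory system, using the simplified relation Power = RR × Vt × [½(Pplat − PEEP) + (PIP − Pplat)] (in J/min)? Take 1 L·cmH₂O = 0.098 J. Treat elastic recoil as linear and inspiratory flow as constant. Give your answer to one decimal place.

11.0

Per-breath work = Vt × [½(Pplat−PEEP) + (PIP−Pplat)] = 0.410 × [0.5×14.0 + 6.0] = 0.410 × 13.0 = 5.33 L·cmH2O.
Power = 21 × 5.33 = 111.93 L·cmH2O/min.
× 0.098 J/(L·cmH2O) → 10.969 J/min.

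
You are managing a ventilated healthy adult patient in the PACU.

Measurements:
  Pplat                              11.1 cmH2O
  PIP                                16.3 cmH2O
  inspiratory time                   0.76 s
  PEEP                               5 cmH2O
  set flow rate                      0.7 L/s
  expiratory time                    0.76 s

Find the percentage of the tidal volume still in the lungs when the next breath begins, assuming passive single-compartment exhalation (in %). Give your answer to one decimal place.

Vt = flow × Ti = 0.7 L/s × 0.76 s × 1000 mL/L = 532.0 mL.
R = (PIP − Pplat)/V̇ = (16.3 − 11.1) / 0.7 = 5.2/0.7 = 7.429 cmH2O·s/L.
C = Vt/(Pplat − PEEP) = 532.0 / (11.1 − 5) = 532.0/6.1 = 87.213 mL/cmH2O.
τ = R × C = 7.429 × 0.08721 L/cmH2O = 0.6479 s.
Fraction remaining at end-expiration = e^(−Te/τ) = e^(−0.76/0.6479) = 0.3094 → 30.94%.

30.9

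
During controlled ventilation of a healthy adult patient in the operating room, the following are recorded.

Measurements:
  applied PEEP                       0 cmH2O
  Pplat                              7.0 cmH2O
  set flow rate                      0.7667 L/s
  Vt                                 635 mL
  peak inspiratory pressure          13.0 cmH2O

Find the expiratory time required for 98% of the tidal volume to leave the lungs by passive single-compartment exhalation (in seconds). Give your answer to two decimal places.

2.78

R = (PIP − Pplat)/V̇ = (13.0 − 7.0) / 0.7667 = 6.0/0.7667 = 7.826 cmH2O·s/L.
C = Vt/(Pplat − PEEP) = 635.0 / (7.0 − 0) = 635.0/7.0 = 90.714 mL/cmH2O.
τ = R × C = 7.826 × 0.09071 L/cmH2O = 0.7099 s.
t = −τ·ln(1 − 0.98) = −0.7099·ln(0.02) = 2.777 s.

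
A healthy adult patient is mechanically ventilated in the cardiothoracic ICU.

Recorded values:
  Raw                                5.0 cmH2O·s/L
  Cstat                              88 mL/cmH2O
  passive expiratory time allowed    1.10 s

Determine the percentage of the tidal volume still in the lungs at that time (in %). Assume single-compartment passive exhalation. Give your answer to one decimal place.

8.2

τ = R × C = 5.0 × 88 mL/cmH2O = 5.0 × 0.088 L/cmH2O = 0.44 s.
Passive exhalation: V(t)/V₀ = e^(−t/τ) = e^(−1.10/0.44) = 0.08208.
Fraction remaining = 0.08208 → 8.208%.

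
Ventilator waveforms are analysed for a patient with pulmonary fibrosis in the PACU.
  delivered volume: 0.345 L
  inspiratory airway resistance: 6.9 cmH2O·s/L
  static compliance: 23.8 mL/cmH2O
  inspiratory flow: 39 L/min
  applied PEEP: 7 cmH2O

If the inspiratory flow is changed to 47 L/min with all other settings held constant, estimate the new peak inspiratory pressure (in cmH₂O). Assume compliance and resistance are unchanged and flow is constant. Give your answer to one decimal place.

26.9

Flow: 39 L/min ÷ 60 = 0.65 L/s.
New flow: 47 L/min ÷ 60 = 0.7833 L/s.
PIP = Vt/C + R·V̇ + PEEP (constant-flow equation of motion).
Only the resistive term changes: ΔPIP = R × ΔV̇ = 6.9 × (0.7833 − 0.65) = 6.9 × 0.1333 = 0.9198 cmH2O.
Original PIP = 345/23.8 + 6.9×0.65 + 7 = 25.981 cmH2O; new PIP = 25.981 + (0.9198) = 26.901 cmH2O.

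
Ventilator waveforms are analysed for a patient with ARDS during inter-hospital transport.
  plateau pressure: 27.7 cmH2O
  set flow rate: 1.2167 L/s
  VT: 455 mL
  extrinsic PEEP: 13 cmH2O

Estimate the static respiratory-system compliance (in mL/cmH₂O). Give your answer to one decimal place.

Cstat = Vt / (Pplat − PEEP) = 455 / (27.7 − 13) = 455 / 14.7 = 30.952 mL/cmH2O.

31.0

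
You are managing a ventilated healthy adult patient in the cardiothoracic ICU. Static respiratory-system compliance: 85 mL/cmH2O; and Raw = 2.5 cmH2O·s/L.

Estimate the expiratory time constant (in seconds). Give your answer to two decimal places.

τ = R × C = 2.5 × 85 mL/cmH2O = 2.5 × 0.085 L/cmH2O = 0.2125 s.

0.21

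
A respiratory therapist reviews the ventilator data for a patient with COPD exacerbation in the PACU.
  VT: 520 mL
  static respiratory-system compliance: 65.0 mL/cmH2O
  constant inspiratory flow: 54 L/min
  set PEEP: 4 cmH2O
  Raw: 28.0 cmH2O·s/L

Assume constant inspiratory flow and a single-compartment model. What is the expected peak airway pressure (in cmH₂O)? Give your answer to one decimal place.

Flow: 54 L/min ÷ 60 = 0.9 L/s.
Equation of motion (constant flow): PIP = Vt/C + R·V̇ + PEEP.
PIP = 520/65.0 + 28.0×0.9 + 4 = 8.0 + 25.2 + 4 = 37.2 cmH2O.

37.2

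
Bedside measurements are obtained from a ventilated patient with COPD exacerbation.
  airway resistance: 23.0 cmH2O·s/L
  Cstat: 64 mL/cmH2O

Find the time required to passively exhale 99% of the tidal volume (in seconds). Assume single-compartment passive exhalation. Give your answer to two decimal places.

6.78

τ = R × C = 23.0 × 64 mL/cmH2O = 23.0 × 0.064 L/cmH2O = 1.472 s.
Exhaled fraction f = 1 − e^(−t/τ) → t = −τ·ln(1 − f) = −1.472·ln(0.01) = 6.779 s.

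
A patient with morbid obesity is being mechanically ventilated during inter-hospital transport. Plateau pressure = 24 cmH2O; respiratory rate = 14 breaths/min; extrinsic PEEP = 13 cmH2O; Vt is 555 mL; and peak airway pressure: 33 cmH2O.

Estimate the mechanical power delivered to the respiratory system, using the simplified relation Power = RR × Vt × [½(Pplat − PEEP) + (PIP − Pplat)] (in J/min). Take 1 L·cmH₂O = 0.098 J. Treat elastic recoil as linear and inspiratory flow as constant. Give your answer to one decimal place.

11.0

Per-breath work = Vt × [½(Pplat−PEEP) + (PIP−Pplat)] = 0.555 × [0.5×11.0 + 9.0] = 0.555 × 14.5 = 8.048 L·cmH2O.
Power = 14 × 8.048 = 112.67 L·cmH2O/min.
× 0.098 J/(L·cmH2O) → 11.042 J/min.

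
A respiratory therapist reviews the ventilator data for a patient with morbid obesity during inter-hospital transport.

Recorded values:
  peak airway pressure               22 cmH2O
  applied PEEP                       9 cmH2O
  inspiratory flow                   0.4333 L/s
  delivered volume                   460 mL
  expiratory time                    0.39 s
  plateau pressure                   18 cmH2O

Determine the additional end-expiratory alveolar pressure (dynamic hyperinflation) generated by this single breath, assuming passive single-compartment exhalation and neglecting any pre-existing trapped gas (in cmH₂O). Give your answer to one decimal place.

R = (PIP − Pplat)/V̇ = (22 − 18) / 0.4333 = 4.0/0.4333 = 9.231 cmH2O·s/L.
C = Vt/(Pplat − PEEP) = 460.0 / (18 − 9) = 460.0/9.0 = 51.111 mL/cmH2O.
τ = R × C = 9.231 × 0.05111 L/cmH2O = 0.4718 s.
Fraction remaining = e^(−Te/τ) = e^(−0.39/0.4718) = 0.4375; trapped volume = 460.0 × 0.4375 = 201.25 mL.
Additional alveolar pressure from trapping ≈ V_trapped / C = 201.25 / 51.111 = 3.938 cmH2O.

3.9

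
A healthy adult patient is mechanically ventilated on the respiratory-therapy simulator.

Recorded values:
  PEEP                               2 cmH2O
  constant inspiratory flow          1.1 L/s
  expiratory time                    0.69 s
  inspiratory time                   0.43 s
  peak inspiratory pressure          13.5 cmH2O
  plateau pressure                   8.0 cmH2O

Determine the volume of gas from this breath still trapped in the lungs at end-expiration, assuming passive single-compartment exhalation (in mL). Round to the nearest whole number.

Vt = flow × Ti = 1.1 L/s × 0.43 s × 1000 mL/L = 473.0 mL.
R = (PIP − Pplat)/V̇ = (13.5 − 8.0) / 1.1 = 5.5/1.1 = 5.0 cmH2O·s/L.
C = Vt/(Pplat − PEEP) = 473.0 / (8.0 − 2) = 473.0/6.0 = 78.833 mL/cmH2O.
τ = R × C = 5.0 × 0.07883 L/cmH2O = 0.3942 s.
Fraction remaining = e^(−Te/τ) = e^(−0.69/0.3942) = 0.1737.
Trapped volume = 473.0 × 0.1737 = 82.16 mL.

82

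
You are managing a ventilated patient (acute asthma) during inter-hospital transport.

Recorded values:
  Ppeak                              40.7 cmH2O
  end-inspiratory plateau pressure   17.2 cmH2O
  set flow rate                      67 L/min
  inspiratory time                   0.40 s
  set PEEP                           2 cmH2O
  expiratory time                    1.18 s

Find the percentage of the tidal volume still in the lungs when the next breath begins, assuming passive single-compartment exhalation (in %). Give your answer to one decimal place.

14.8

Flow: 67 L/min ÷ 60 = 1.1167 L/s.
Vt = flow × Ti = 1.1167 L/s × 0.40 s × 1000 mL/L = 446.68 mL.
R = (PIP − Pplat)/V̇ = (40.7 − 17.2) / 1.1167 = 23.5/1.1167 = 21.044 cmH2O·s/L.
C = Vt/(Pplat − PEEP) = 446.68 / (17.2 − 2) = 446.68/15.2 = 29.387 mL/cmH2O.
τ = R × C = 21.044 × 0.02939 L/cmH2O = 0.6185 s.
Fraction remaining at end-expiration = e^(−Te/τ) = e^(−1.18/0.6185) = 0.1484 → 14.84%.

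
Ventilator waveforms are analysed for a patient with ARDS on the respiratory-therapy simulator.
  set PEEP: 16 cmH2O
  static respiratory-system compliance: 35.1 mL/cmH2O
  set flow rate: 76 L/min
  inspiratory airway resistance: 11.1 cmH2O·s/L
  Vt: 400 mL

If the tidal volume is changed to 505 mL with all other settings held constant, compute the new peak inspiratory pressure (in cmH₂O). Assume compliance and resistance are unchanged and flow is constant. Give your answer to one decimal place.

44.4

Flow: 76 L/min ÷ 60 = 1.2667 L/s.
PIP = Vt/C + R·V̇ + PEEP (constant-flow equation of motion).
Only the elastic term changes: ΔPIP = ΔVt / C = (505 − 400) / 35.1 = 2.991 cmH2O.
Original PIP = 400/35.1 + 11.1×1.2667 + 16 = 41.456 cmH2O; new PIP = 41.456 + (2.991) = 44.447 cmH2O.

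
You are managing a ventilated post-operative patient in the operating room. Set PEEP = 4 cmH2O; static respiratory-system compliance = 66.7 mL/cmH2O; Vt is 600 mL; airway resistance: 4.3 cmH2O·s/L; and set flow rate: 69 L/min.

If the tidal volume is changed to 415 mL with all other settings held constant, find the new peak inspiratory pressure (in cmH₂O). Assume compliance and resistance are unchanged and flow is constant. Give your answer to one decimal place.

15.2

Flow: 69 L/min ÷ 60 = 1.15 L/s.
PIP = Vt/C + R·V̇ + PEEP (constant-flow equation of motion).
Only the elastic term changes: ΔPIP = ΔVt / C = (415 − 600) / 66.7 = -2.774 cmH2O.
Original PIP = 600/66.7 + 4.3×1.15 + 4 = 17.941 cmH2O; new PIP = 17.941 + (-2.774) = 15.167 cmH2O.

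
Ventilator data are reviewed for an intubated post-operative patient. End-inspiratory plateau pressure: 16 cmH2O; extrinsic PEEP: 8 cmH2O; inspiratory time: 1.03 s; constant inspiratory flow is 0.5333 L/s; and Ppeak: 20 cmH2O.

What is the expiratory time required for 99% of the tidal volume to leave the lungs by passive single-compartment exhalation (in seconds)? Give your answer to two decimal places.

Vt = flow × Ti = 0.5333 L/s × 1.03 s × 1000 mL/L = 549.3 mL.
R = (PIP − Pplat)/V̇ = (20 − 16) / 0.5333 = 4.0/0.5333 = 7.5 cmH2O·s/L.
C = Vt/(Pplat − PEEP) = 549.3 / (16 − 8) = 549.3/8.0 = 68.663 mL/cmH2O.
τ = R × C = 7.5 × 0.06866 L/cmH2O = 0.515 s.
t = −τ·ln(1 − 0.99) = −0.515·ln(0.01) = 2.372 s.

2.37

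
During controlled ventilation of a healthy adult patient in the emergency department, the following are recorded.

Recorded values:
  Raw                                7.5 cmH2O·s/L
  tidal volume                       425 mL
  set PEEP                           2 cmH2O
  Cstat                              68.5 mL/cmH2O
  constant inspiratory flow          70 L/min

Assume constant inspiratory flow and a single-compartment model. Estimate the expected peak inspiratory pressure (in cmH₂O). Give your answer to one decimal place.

17.0

Flow: 70 L/min ÷ 60 = 1.1667 L/s.
Equation of motion (constant flow): PIP = Vt/C + R·V̇ + PEEP.
PIP = 425/68.5 + 7.5×1.1667 + 2 = 6.204 + 8.75 + 2 = 16.954 cmH2O.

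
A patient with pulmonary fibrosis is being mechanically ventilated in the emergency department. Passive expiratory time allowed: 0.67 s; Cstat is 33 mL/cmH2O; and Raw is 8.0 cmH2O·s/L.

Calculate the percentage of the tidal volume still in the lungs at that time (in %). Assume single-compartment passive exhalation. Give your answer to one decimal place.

7.9

τ = R × C = 8.0 × 33 mL/cmH2O = 8.0 × 0.033 L/cmH2O = 0.264 s.
Passive exhalation: V(t)/V₀ = e^(−t/τ) = e^(−0.67/0.264) = 0.07903.
Fraction remaining = 0.07903 → 7.903%.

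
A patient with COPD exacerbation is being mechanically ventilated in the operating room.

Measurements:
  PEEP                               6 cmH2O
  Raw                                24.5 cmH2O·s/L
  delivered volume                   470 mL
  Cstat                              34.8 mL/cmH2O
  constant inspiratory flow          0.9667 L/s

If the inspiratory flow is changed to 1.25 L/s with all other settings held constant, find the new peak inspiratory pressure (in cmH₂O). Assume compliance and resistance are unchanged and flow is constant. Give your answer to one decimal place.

50.1

PIP = Vt/C + R·V̇ + PEEP (constant-flow equation of motion).
Only the resistive term changes: ΔPIP = R × ΔV̇ = 24.5 × (1.25 − 0.9667) = 24.5 × 0.2833 = 6.941 cmH2O.
Original PIP = 470/34.8 + 24.5×0.9667 + 6 = 43.19 cmH2O; new PIP = 43.19 + (6.941) = 50.131 cmH2O.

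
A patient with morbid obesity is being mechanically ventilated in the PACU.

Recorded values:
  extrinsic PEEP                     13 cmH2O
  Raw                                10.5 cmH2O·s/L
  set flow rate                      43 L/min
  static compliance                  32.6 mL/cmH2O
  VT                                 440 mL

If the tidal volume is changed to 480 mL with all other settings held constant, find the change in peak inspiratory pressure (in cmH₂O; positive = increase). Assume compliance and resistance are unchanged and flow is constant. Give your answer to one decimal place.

1.2

PIP = Vt/C + R·V̇ + PEEP (constant-flow equation of motion).
Only the elastic term changes: ΔPIP = ΔVt / C = (480 − 440) / 32.6 = 1.227 cmH2O.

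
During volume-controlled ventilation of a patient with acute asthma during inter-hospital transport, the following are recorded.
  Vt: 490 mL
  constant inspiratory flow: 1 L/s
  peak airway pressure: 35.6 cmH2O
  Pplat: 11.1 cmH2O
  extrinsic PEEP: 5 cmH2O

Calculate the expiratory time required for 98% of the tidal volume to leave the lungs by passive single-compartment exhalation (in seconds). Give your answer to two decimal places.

R = (PIP − Pplat)/V̇ = (35.6 − 11.1) / 1 = 24.5/1 = 24.5 cmH2O·s/L.
C = Vt/(Pplat − PEEP) = 490.0 / (11.1 − 5) = 490.0/6.1 = 80.328 mL/cmH2O.
τ = R × C = 24.5 × 0.08033 L/cmH2O = 1.968 s.
t = −τ·ln(1 − 0.98) = −1.968·ln(0.02) = 7.699 s.

7.70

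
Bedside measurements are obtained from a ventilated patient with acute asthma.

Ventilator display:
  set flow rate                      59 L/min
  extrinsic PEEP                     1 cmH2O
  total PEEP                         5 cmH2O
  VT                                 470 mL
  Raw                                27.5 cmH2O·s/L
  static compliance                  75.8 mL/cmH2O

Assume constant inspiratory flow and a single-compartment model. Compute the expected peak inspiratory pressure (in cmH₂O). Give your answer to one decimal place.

Flow: 59 L/min ÷ 60 = 0.9833 L/s.
Total PEEP = 5 cmH2O (set 1 + intrinsic 4); this is the baseline alveolar pressure.
Equation of motion (constant flow): PIP = Vt/C + R·V̇ + PEEP.
PIP = 470/75.8 + 27.5×0.9833 + 5 = 6.201 + 27.041 + 5 = 38.242 cmH2O.

38.2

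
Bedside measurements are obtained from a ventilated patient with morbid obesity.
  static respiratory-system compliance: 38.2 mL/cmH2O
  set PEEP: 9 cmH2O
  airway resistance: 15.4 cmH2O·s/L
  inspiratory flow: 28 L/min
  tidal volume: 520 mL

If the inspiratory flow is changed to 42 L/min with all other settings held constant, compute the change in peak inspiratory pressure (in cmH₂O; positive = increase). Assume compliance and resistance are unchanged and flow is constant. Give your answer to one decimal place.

3.6

Flow: 28 L/min ÷ 60 = 0.4667 L/s.
New flow: 42 L/min ÷ 60 = 0.7 L/s.
PIP = Vt/C + R·V̇ + PEEP (constant-flow equation of motion).
Only the resistive term changes: ΔPIP = R × ΔV̇ = 15.4 × (0.7 − 0.4667) = 15.4 × 0.2333 = 3.593 cmH2O.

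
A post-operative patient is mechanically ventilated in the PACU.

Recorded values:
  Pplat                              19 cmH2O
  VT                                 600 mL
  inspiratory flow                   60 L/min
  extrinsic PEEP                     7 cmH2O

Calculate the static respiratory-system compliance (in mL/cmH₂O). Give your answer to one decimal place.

Cstat = Vt / (Pplat − PEEP) = 600 / (19 − 7) = 600 / 12.0 = 50.0 mL/cmH2O.

50.0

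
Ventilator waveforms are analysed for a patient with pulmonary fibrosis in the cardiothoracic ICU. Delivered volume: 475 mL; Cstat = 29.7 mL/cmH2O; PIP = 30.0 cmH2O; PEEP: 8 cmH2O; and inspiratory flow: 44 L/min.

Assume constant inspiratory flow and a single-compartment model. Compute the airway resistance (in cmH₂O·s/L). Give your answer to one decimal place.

Flow: 44 L/min ÷ 60 = 0.7333 L/s.
Equation of motion (constant flow): PIP = Vt/C + R·V̇ + PEEP.
R·V̇ = PIP − Vt/C − PEEP = 30.0 − 475/29.7 − 8 = 30.0 − 15.993 − 8 = 6.007 cmH2O.
R = 6.007 / 0.7333 = 8.192 cmH2O·s/L.

8.2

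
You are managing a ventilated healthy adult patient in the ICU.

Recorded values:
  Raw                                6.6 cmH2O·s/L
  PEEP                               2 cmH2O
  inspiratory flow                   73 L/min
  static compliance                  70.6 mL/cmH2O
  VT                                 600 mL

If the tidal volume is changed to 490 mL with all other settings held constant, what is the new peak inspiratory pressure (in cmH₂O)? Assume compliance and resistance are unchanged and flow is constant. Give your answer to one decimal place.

17.0

Flow: 73 L/min ÷ 60 = 1.2167 L/s.
PIP = Vt/C + R·V̇ + PEEP (constant-flow equation of motion).
Only the elastic term changes: ΔPIP = ΔVt / C = (490 − 600) / 70.6 = -1.558 cmH2O.
Original PIP = 600/70.6 + 6.6×1.2167 + 2 = 18.529 cmH2O; new PIP = 18.529 + (-1.558) = 16.971 cmH2O.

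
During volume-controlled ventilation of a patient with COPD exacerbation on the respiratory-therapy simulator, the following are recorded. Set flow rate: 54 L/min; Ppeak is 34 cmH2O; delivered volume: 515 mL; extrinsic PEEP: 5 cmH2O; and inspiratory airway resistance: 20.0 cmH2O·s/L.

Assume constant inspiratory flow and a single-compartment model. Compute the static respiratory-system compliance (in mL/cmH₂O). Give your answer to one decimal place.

Flow: 54 L/min ÷ 60 = 0.9 L/s.
Equation of motion (constant flow): PIP = Vt/C + R·V̇ + PEEP.
Vt/C = PIP − R·V̇ − PEEP = 34 − 20.0×0.9 − 5 = 34 − 18.0 − 5 = 11.0 cmH2O.
C = Vt / 11.0 = 515 / 11.0 = 46.818 mL/cmH2O.

46.8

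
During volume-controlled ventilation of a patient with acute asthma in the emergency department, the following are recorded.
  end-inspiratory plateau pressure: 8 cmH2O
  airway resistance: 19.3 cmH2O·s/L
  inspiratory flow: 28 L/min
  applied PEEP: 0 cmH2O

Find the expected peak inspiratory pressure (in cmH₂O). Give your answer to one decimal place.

17.0

Flow: 28 L/min ÷ 60 = 0.4667 L/s.
PIP = Pplat + Raw × flow = 8 + 19.3 × 0.4667 = 8 + 9.007 = 17.007 cmH2O.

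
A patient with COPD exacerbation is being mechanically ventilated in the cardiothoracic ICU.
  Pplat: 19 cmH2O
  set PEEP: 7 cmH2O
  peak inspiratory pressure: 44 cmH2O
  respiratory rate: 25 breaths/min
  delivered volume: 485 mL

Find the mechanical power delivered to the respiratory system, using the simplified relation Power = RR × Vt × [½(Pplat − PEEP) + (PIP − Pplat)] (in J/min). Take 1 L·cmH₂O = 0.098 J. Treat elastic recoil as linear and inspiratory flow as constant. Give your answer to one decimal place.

36.8

Per-breath work = Vt × [½(Pplat−PEEP) + (PIP−Pplat)] = 0.485 × [0.5×12.0 + 25.0] = 0.485 × 31.0 = 15.035 L·cmH2O.
Power = 25 × 15.035 = 375.88 L·cmH2O/min.
× 0.098 J/(L·cmH2O) → 36.836 J/min.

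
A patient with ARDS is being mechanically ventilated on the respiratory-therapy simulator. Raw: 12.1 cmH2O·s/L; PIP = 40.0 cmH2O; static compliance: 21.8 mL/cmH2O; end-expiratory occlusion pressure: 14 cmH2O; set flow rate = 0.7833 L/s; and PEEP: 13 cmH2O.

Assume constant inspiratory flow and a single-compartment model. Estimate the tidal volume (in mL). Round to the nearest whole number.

Total PEEP = 14 cmH2O (set 13 + intrinsic 1); this is the baseline alveolar pressure.
Equation of motion (constant flow): PIP = Vt/C + R·V̇ + PEEP.
Vt/C = PIP − R·V̇ − PEEP = 40.0 − 9.478 − 14 = 16.522 cmH2O.
Vt = C × 16.522 = 21.8 × 16.522 = 360.18 mL.

360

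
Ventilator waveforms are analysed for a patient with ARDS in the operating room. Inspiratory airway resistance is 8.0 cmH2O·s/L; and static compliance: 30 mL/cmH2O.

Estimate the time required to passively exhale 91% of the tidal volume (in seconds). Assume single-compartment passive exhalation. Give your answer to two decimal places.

τ = R × C = 8.0 × 30 mL/cmH2O = 8.0 × 0.030 L/cmH2O = 0.24 s.
Exhaled fraction f = 1 − e^(−t/τ) → t = −τ·ln(1 − f) = −0.24·ln(0.09) = 0.5779 s.

0.58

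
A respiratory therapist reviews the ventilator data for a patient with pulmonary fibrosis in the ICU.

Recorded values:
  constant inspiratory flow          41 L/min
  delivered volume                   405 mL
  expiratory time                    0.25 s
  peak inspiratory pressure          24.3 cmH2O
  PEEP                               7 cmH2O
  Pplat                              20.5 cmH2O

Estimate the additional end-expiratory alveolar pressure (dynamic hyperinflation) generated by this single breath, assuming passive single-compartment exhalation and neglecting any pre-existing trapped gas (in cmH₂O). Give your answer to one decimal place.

3.0

Flow: 41 L/min ÷ 60 = 0.6833 L/s.
R = (PIP − Pplat)/V̇ = (24.3 − 20.5) / 0.6833 = 3.8/0.6833 = 5.561 cmH2O·s/L.
C = Vt/(Pplat − PEEP) = 405.0 / (20.5 − 7) = 405.0/13.5 = 30.0 mL/cmH2O.
τ = R × C = 5.561 × 0.03 L/cmH2O = 0.1668 s.
Fraction remaining = e^(−Te/τ) = e^(−0.25/0.1668) = 0.2234; trapped volume = 405.0 × 0.2234 = 90.477 mL.
Additional alveolar pressure from trapping ≈ V_trapped / C = 90.477 / 30.0 = 3.016 cmH2O.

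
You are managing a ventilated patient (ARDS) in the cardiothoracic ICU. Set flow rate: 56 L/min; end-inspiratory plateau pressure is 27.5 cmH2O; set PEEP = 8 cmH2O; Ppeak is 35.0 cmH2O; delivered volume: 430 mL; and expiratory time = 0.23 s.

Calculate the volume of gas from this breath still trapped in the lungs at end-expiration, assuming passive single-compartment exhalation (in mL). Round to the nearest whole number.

Flow: 56 L/min ÷ 60 = 0.9333 L/s.
R = (PIP − Pplat)/V̇ = (35.0 − 27.5) / 0.9333 = 7.5/0.9333 = 8.036 cmH2O·s/L.
C = Vt/(Pplat − PEEP) = 430.0 / (27.5 − 8) = 430.0/19.5 = 22.051 mL/cmH2O.
τ = R × C = 8.036 × 0.02205 L/cmH2O = 0.1772 s.
Fraction remaining = e^(−Te/τ) = e^(−0.23/0.1772) = 0.2731.
Trapped volume = 430.0 × 0.2731 = 117.43 mL.

117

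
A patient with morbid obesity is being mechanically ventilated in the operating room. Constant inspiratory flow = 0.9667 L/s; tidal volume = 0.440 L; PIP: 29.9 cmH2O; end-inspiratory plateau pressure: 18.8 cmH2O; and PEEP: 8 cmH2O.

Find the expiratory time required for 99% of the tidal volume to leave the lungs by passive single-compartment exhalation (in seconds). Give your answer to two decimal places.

2.15

R = (PIP − Pplat)/V̇ = (29.9 − 18.8) / 0.9667 = 11.1/0.9667 = 11.482 cmH2O·s/L.
C = Vt/(Pplat − PEEP) = 440.0 / (18.8 − 8) = 440.0/10.8 = 40.741 mL/cmH2O.
τ = R × C = 11.482 × 0.04074 L/cmH2O = 0.4678 s.
t = −τ·ln(1 − 0.99) = −0.4678·ln(0.01) = 2.154 s.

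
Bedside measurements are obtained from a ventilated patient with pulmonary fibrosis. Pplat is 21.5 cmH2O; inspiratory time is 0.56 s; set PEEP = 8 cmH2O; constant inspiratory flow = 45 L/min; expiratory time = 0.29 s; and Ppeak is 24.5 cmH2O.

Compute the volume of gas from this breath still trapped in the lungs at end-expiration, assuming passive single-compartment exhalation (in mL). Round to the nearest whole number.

Flow: 45 L/min ÷ 60 = 0.75 L/s.
Vt = flow × Ti = 0.75 L/s × 0.56 s × 1000 mL/L = 420.0 mL.
R = (PIP − Pplat)/V̇ = (24.5 − 21.5) / 0.75 = 3.0/0.75 = 4.0 cmH2O·s/L.
C = Vt/(Pplat − PEEP) = 420.0 / (21.5 − 8) = 420.0/13.5 = 31.111 mL/cmH2O.
τ = R × C = 4.0 × 0.03111 L/cmH2O = 0.1244 s.
Fraction remaining = e^(−Te/τ) = e^(−0.29/0.1244) = 0.09718.
Trapped volume = 420.0 × 0.09718 = 40.816 mL.

41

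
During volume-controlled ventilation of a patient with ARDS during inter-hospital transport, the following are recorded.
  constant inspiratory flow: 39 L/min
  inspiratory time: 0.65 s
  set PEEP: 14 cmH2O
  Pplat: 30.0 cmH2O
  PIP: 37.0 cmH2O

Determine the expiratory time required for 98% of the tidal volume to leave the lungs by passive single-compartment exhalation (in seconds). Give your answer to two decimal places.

1.11

Flow: 39 L/min ÷ 60 = 0.65 L/s.
Vt = flow × Ti = 0.65 L/s × 0.65 s × 1000 mL/L = 422.5 mL.
R = (PIP − Pplat)/V̇ = (37.0 − 30.0) / 0.65 = 7.0/0.65 = 10.769 cmH2O·s/L.
C = Vt/(Pplat − PEEP) = 422.5 / (30.0 − 14) = 422.5/16.0 = 26.406 mL/cmH2O.
τ = R × C = 10.769 × 0.02641 L/cmH2O = 0.2844 s.
t = −τ·ln(1 − 0.98) = −0.2844·ln(0.02) = 1.113 s.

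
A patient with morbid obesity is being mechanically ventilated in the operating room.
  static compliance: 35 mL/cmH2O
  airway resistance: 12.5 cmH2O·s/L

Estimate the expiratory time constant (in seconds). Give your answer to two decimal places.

0.44

τ = R × C = 12.5 × 35 mL/cmH2O = 12.5 × 0.035 L/cmH2O = 0.4375 s.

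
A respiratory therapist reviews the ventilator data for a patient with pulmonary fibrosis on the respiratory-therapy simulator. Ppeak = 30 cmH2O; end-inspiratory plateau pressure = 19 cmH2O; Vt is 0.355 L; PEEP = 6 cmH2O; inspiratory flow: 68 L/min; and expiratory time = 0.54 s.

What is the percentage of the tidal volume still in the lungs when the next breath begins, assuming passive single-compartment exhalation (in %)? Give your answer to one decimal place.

13.0

Flow: 68 L/min ÷ 60 = 1.1333 L/s.
R = (PIP − Pplat)/V̇ = (30 − 19) / 1.1333 = 11.0/1.1333 = 9.706 cmH2O·s/L.
C = Vt/(Pplat − PEEP) = 355.0 / (19 − 6) = 355.0/13.0 = 27.308 mL/cmH2O.
τ = R × C = 9.706 × 0.02731 L/cmH2O = 0.2651 s.
Fraction remaining at end-expiration = e^(−Te/τ) = e^(−0.54/0.2651) = 0.1304 → 13.04%.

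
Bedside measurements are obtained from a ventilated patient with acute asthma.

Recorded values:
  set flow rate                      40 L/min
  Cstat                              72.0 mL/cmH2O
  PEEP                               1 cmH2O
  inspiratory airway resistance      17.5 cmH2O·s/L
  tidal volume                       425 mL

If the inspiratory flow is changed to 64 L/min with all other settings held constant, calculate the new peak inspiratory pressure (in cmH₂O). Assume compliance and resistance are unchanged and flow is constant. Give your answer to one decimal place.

25.6

Flow: 40 L/min ÷ 60 = 0.6667 L/s.
New flow: 64 L/min ÷ 60 = 1.0667 L/s.
PIP = Vt/C + R·V̇ + PEEP (constant-flow equation of motion).
Only the resistive term changes: ΔPIP = R × ΔV̇ = 17.5 × (1.0667 − 0.6667) = 17.5 × 0.4 = 7.0 cmH2O.
Original PIP = 425/72.0 + 17.5×0.6667 + 1 = 18.57 cmH2O; new PIP = 18.57 + (7.0) = 25.57 cmH2O.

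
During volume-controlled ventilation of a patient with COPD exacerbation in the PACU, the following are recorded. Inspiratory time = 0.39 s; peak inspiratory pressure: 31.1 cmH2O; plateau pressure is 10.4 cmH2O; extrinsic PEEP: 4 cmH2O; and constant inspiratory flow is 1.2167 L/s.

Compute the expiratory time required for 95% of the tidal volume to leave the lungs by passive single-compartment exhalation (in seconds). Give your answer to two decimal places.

3.78

Vt = flow × Ti = 1.2167 L/s × 0.39 s × 1000 mL/L = 474.51 mL.
R = (PIP − Pplat)/V̇ = (31.1 − 10.4) / 1.2167 = 20.7/1.2167 = 17.013 cmH2O·s/L.
C = Vt/(Pplat − PEEP) = 474.51 / (10.4 − 4) = 474.51/6.4 = 74.142 mL/cmH2O.
τ = R × C = 17.013 × 0.07414 L/cmH2O = 1.261 s.
t = −τ·ln(1 − 0.95) = −1.261·ln(0.05) = 3.778 s.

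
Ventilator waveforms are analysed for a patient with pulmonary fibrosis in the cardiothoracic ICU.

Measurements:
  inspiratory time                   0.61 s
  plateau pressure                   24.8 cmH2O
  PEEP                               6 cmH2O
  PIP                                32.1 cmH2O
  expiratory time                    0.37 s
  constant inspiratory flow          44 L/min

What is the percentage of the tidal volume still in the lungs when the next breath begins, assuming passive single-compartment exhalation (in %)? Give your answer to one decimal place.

21.0

Flow: 44 L/min ÷ 60 = 0.7333 L/s.
Vt = flow × Ti = 0.7333 L/s × 0.61 s × 1000 mL/L = 447.31 mL.
R = (PIP − Pplat)/V̇ = (32.1 − 24.8) / 0.7333 = 7.3/0.7333 = 9.955 cmH2O·s/L.
C = Vt/(Pplat − PEEP) = 447.31 / (24.8 − 6) = 447.31/18.8 = 23.793 mL/cmH2O.
τ = R × C = 9.955 × 0.02379 L/cmH2O = 0.2368 s.
Fraction remaining at end-expiration = e^(−Te/τ) = e^(−0.37/0.2368) = 0.2096 → 20.96%.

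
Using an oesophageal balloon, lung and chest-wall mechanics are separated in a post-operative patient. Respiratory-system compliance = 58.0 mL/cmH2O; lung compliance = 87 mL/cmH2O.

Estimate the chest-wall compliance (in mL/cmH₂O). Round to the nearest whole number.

174

1/Ccw = 1/Crs − 1/CL.
1/Ccw = 1/58.0 − 1/87 = 0.005747.
Ccw = 174.0 mL/cmH2O.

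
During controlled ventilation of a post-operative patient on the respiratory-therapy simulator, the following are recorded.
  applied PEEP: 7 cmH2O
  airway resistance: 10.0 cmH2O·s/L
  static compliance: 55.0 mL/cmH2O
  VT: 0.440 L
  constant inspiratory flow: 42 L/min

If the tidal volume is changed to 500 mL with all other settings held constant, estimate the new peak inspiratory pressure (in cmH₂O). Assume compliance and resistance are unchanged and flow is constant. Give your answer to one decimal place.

Flow: 42 L/min ÷ 60 = 0.7 L/s.
PIP = Vt/C + R·V̇ + PEEP (constant-flow equation of motion).
Only the elastic term changes: ΔPIP = ΔVt / C = (500 − 440) / 55.0 = 1.091 cmH2O.
Original PIP = 440/55.0 + 10.0×0.7 + 7 = 22.0 cmH2O; new PIP = 22.0 + (1.091) = 23.091 cmH2O.

23.1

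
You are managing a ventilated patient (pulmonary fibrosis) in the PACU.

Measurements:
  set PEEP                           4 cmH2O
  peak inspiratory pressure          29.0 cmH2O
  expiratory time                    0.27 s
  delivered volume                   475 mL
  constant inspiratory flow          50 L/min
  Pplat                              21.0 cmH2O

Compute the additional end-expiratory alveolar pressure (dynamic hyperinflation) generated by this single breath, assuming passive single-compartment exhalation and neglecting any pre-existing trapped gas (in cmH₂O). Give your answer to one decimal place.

6.2

Flow: 50 L/min ÷ 60 = 0.8333 L/s.
R = (PIP − Pplat)/V̇ = (29.0 − 21.0) / 0.8333 = 8.0/0.8333 = 9.6 cmH2O·s/L.
C = Vt/(Pplat − PEEP) = 475.0 / (21.0 − 4) = 475.0/17.0 = 27.941 mL/cmH2O.
τ = R × C = 9.6 × 0.02794 L/cmH2O = 0.2682 s.
Fraction remaining = e^(−Te/τ) = e^(−0.27/0.2682) = 0.3654; trapped volume = 475.0 × 0.3654 = 173.57 mL.
Additional alveolar pressure from trapping ≈ V_trapped / C = 173.57 / 27.941 = 6.212 cmH2O.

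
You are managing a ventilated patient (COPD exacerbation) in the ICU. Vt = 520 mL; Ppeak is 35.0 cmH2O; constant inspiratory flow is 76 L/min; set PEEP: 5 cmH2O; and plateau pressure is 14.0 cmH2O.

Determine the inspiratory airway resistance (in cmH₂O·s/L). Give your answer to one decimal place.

16.6

Flow: 76 L/min ÷ 60 = 1.2667 L/s.
Raw = (PIP − Pplat) / flow = (35.0 − 14.0) / 1.2667 = 21.0 / 1.2667 = 16.579 cmH2O·s/L.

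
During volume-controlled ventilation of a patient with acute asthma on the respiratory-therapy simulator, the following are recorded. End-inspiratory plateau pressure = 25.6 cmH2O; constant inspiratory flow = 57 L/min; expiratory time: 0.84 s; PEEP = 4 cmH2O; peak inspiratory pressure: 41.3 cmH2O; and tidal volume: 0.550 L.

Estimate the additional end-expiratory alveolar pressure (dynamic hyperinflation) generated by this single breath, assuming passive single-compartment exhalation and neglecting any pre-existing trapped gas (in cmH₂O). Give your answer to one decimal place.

Flow: 57 L/min ÷ 60 = 0.95 L/s.
R = (PIP − Pplat)/V̇ = (41.3 − 25.6) / 0.95 = 15.7/0.95 = 16.526 cmH2O·s/L.
C = Vt/(Pplat − PEEP) = 550.0 / (25.6 − 4) = 550.0/21.6 = 25.463 mL/cmH2O.
τ = R × C = 16.526 × 0.02546 L/cmH2O = 0.4208 s.
Fraction remaining = e^(−Te/τ) = e^(−0.84/0.4208) = 0.1359; trapped volume = 550.0 × 0.1359 = 74.745 mL.
Additional alveolar pressure from trapping ≈ V_trapped / C = 74.745 / 25.463 = 2.935 cmH2O.

2.9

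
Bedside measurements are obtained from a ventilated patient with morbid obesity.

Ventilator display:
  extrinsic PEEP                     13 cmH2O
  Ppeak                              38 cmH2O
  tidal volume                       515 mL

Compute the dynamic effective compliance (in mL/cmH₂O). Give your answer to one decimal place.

Dynamic compliance = Vt / (PIP − PEEP) = 515 / (38 − 13) = 515 / 25.0 = 20.6 mL/cmH2O.

20.6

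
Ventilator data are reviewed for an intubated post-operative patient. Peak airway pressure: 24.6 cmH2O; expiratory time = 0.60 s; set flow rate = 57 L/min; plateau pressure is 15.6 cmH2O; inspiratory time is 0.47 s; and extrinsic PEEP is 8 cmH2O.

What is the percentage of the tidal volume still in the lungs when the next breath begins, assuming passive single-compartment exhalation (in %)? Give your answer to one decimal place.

Flow: 57 L/min ÷ 60 = 0.95 L/s.
Vt = flow × Ti = 0.95 L/s × 0.47 s × 1000 mL/L = 446.5 mL.
R = (PIP − Pplat)/V̇ = (24.6 − 15.6) / 0.95 = 9.0/0.95 = 9.474 cmH2O·s/L.
C = Vt/(Pplat − PEEP) = 446.5 / (15.6 − 8) = 446.5/7.6 = 58.75 mL/cmH2O.
τ = R × C = 9.474 × 0.05875 L/cmH2O = 0.5566 s.
Fraction remaining at end-expiration = e^(−Te/τ) = e^(−0.60/0.5566) = 0.3403 → 34.03%.

34.0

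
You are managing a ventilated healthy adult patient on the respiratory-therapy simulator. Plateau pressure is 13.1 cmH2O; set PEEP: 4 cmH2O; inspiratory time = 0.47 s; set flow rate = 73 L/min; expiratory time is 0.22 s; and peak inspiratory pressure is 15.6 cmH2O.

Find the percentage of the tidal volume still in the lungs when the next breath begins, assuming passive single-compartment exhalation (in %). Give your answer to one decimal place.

Flow: 73 L/min ÷ 60 = 1.2167 L/s.
Vt = flow × Ti = 1.2167 L/s × 0.47 s × 1000 mL/L = 571.85 mL.
R = (PIP − Pplat)/V̇ = (15.6 − 13.1) / 1.2167 = 2.5/1.2167 = 2.055 cmH2O·s/L.
C = Vt/(Pplat − PEEP) = 571.85 / (13.1 − 4) = 571.85/9.1 = 62.841 mL/cmH2O.
τ = R × C = 2.055 × 0.06284 L/cmH2O = 0.1291 s.
Fraction remaining at end-expiration = e^(−Te/τ) = e^(−0.22/0.1291) = 0.1819 → 18.19%.

18.2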